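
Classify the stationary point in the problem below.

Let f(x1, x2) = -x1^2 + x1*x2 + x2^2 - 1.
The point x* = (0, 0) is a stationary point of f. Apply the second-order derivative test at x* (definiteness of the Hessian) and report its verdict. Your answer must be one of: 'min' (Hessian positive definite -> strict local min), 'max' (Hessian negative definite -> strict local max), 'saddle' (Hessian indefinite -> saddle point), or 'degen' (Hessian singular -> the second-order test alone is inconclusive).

Compute the Hessian H = grad^2 f:
  H = [[-2, 1], [1, 2]]
Verify stationarity: grad f(x*) = H x* + g = (0, 0).
Eigenvalues of H: -2.2361, 2.2361.
Eigenvalues have mixed signs, so H is indefinite -> x* is a saddle point.

saddle


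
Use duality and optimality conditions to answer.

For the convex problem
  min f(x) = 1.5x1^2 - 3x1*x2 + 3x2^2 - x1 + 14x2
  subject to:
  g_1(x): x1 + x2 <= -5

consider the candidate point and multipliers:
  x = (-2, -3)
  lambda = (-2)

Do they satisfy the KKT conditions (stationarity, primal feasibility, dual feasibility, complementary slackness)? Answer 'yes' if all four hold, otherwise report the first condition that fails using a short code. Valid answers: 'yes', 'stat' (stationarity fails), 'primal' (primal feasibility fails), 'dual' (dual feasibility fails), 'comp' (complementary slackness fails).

Gradient of f: grad f(x) = Q x + c = (2, 2)
Constraint values g_i(x) = a_i^T x - b_i:
  g_1((-2, -3)) = 0
Stationarity residual: grad f(x) + sum_i lambda_i a_i = (0, 0)
  -> stationarity OK
Primal feasibility (all g_i <= 0): OK
Dual feasibility (all lambda_i >= 0): FAILS
Complementary slackness (lambda_i * g_i(x) = 0 for all i): OK

Verdict: the first failing condition is dual_feasibility -> dual.

dual


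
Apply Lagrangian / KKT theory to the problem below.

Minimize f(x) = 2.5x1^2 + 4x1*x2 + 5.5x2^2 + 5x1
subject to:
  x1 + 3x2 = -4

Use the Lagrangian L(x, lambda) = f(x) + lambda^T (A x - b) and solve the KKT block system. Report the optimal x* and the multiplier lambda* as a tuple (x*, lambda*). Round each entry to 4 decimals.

Form the Lagrangian:
  L(x, lambda) = (1/2) x^T Q x + c^T x + lambda^T (A x - b)
Stationarity (grad_x L = 0): Q x + c + A^T lambda = 0.
Primal feasibility: A x = b.

This gives the KKT block system:
  [ Q   A^T ] [ x     ]   [-c ]
  [ A    0  ] [ lambda ] = [ b ]

Solving the linear system:
  x*      = (-1.2812, -0.9062)
  lambda* = (5.0312)
  f(x*)   = 6.8594

x* = (-1.2812, -0.9062), lambda* = (5.0312)


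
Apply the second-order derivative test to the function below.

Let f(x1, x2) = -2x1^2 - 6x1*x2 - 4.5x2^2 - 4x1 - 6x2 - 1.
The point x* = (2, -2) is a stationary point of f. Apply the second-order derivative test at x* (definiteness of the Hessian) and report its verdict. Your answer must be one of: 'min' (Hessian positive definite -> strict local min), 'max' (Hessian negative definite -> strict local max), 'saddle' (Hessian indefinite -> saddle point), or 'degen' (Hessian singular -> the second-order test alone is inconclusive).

Compute the Hessian H = grad^2 f:
  H = [[-4, -6], [-6, -9]]
Verify stationarity: grad f(x*) = H x* + g = (0, 0).
Eigenvalues of H: -13, 0.
H has a zero eigenvalue (singular; negative semidefinite but not definite), so H is neither positive definite, negative definite, nor indefinite. The second-order test alone is inconclusive -> degen.
(Indeed, f is constant along the null direction of H through x*, so x* is not a strict local extremum.)

degen


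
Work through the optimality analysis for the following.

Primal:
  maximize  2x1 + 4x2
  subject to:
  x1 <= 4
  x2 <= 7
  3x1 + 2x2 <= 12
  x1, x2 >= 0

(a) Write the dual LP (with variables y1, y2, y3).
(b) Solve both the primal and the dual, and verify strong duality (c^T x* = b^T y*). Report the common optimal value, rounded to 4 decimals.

The standard primal-dual pair for 'max c^T x s.t. A x <= b, x >= 0' is:
  Dual:  min b^T y  s.t.  A^T y >= c,  y >= 0.

So the dual LP is:
  minimize  4y1 + 7y2 + 12y3
  subject to:
    y1 + 3y3 >= 2
    y2 + 2y3 >= 4
    y1, y2, y3 >= 0

Solving the primal: x* = (0, 6).
  primal value c^T x* = 24.
Solving the dual: y* = (0, 0, 2).
  dual value b^T y* = 24.
Strong duality: c^T x* = b^T y*. Confirmed.

24


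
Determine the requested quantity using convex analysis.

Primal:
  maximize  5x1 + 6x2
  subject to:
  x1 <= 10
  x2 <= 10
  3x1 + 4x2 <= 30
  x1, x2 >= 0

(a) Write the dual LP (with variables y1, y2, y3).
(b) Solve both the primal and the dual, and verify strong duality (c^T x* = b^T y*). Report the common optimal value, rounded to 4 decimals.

The standard primal-dual pair for 'max c^T x s.t. A x <= b, x >= 0' is:
  Dual:  min b^T y  s.t.  A^T y >= c,  y >= 0.

So the dual LP is:
  minimize  10y1 + 10y2 + 30y3
  subject to:
    y1 + 3y3 >= 5
    y2 + 4y3 >= 6
    y1, y2, y3 >= 0

Solving the primal: x* = (10, 0).
  primal value c^T x* = 50.
Solving the dual: y* = (0.5, 0, 1.5).
  dual value b^T y* = 50.
Strong duality: c^T x* = b^T y*. Confirmed.

50


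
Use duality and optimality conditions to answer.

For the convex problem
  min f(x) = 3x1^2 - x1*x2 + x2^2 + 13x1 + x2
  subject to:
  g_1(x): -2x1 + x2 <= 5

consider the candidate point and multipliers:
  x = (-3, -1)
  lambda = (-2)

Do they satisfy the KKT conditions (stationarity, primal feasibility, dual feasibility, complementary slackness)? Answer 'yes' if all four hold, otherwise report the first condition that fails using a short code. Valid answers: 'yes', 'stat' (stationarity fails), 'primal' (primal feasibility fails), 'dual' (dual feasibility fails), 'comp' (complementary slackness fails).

Gradient of f: grad f(x) = Q x + c = (-4, 2)
Constraint values g_i(x) = a_i^T x - b_i:
  g_1((-3, -1)) = 0
Stationarity residual: grad f(x) + sum_i lambda_i a_i = (0, 0)
  -> stationarity OK
Primal feasibility (all g_i <= 0): OK
Dual feasibility (all lambda_i >= 0): FAILS
Complementary slackness (lambda_i * g_i(x) = 0 for all i): OK

Verdict: the first failing condition is dual_feasibility -> dual.

dual


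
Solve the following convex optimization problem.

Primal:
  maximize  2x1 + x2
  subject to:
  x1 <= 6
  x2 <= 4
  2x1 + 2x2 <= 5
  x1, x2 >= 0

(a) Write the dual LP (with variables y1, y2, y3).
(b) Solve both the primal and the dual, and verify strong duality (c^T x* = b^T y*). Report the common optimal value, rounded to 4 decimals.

The standard primal-dual pair for 'max c^T x s.t. A x <= b, x >= 0' is:
  Dual:  min b^T y  s.t.  A^T y >= c,  y >= 0.

So the dual LP is:
  minimize  6y1 + 4y2 + 5y3
  subject to:
    y1 + 2y3 >= 2
    y2 + 2y3 >= 1
    y1, y2, y3 >= 0

Solving the primal: x* = (2.5, 0).
  primal value c^T x* = 5.
Solving the dual: y* = (0, 0, 1).
  dual value b^T y* = 5.
Strong duality: c^T x* = b^T y*. Confirmed.

5


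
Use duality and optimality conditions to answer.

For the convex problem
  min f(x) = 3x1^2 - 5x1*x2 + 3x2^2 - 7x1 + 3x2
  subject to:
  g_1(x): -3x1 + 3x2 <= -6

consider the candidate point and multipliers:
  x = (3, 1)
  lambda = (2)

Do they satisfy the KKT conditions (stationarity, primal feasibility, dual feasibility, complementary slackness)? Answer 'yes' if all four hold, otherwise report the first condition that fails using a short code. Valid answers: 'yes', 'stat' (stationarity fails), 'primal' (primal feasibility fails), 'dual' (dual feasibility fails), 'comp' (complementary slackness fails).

Gradient of f: grad f(x) = Q x + c = (6, -6)
Constraint values g_i(x) = a_i^T x - b_i:
  g_1((3, 1)) = 0
Stationarity residual: grad f(x) + sum_i lambda_i a_i = (0, 0)
  -> stationarity OK
Primal feasibility (all g_i <= 0): OK
Dual feasibility (all lambda_i >= 0): OK
Complementary slackness (lambda_i * g_i(x) = 0 for all i): OK

Verdict: yes, KKT holds.

yes


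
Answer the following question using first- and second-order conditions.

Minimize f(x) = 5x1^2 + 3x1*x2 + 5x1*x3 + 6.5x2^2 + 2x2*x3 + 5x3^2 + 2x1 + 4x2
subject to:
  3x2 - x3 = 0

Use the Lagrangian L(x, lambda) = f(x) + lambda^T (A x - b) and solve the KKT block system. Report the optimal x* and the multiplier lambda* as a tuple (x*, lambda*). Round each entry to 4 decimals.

Form the Lagrangian:
  L(x, lambda) = (1/2) x^T Q x + c^T x + lambda^T (A x - b)
Stationarity (grad_x L = 0): Q x + c + A^T lambda = 0.
Primal feasibility: A x = b.

This gives the KKT block system:
  [ Q   A^T ] [ x     ]   [-c ]
  [ A    0  ] [ lambda ] = [ b ]

Solving the linear system:
  x*      = (-0.1913, -0.0048, -0.0145)
  lambda* = (-1.1114)
  f(x*)   = -0.201

x* = (-0.1913, -0.0048, -0.0145), lambda* = (-1.1114)


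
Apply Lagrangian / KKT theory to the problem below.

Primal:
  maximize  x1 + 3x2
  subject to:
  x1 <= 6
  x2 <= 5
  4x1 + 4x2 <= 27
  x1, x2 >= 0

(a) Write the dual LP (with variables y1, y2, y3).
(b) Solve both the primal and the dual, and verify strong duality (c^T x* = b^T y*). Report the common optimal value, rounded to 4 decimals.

The standard primal-dual pair for 'max c^T x s.t. A x <= b, x >= 0' is:
  Dual:  min b^T y  s.t.  A^T y >= c,  y >= 0.

So the dual LP is:
  minimize  6y1 + 5y2 + 27y3
  subject to:
    y1 + 4y3 >= 1
    y2 + 4y3 >= 3
    y1, y2, y3 >= 0

Solving the primal: x* = (1.75, 5).
  primal value c^T x* = 16.75.
Solving the dual: y* = (0, 2, 0.25).
  dual value b^T y* = 16.75.
Strong duality: c^T x* = b^T y*. Confirmed.

16.75


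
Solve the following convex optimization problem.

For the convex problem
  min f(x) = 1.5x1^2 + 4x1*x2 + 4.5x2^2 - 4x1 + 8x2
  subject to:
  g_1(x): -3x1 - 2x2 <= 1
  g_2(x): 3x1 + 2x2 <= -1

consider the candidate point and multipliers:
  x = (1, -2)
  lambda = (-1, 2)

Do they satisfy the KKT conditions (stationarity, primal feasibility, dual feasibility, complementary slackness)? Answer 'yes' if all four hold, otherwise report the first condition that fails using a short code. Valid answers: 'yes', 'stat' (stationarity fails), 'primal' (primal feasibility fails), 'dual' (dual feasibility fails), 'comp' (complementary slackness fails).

Gradient of f: grad f(x) = Q x + c = (-9, -6)
Constraint values g_i(x) = a_i^T x - b_i:
  g_1((1, -2)) = 0
  g_2((1, -2)) = 0
Stationarity residual: grad f(x) + sum_i lambda_i a_i = (0, 0)
  -> stationarity OK
Primal feasibility (all g_i <= 0): OK
Dual feasibility (all lambda_i >= 0): FAILS
Complementary slackness (lambda_i * g_i(x) = 0 for all i): OK

Verdict: the first failing condition is dual_feasibility -> dual.

dual


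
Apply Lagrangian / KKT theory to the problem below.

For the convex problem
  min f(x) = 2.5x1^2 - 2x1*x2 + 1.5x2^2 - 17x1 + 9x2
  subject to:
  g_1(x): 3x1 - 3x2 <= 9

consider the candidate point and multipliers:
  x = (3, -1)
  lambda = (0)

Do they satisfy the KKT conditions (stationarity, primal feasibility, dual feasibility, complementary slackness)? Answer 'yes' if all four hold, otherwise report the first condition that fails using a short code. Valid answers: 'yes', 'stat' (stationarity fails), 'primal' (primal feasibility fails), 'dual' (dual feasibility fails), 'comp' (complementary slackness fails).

Gradient of f: grad f(x) = Q x + c = (0, 0)
Constraint values g_i(x) = a_i^T x - b_i:
  g_1((3, -1)) = 3
Stationarity residual: grad f(x) + sum_i lambda_i a_i = (0, 0)
  -> stationarity OK
Primal feasibility (all g_i <= 0): FAILS
Dual feasibility (all lambda_i >= 0): OK
Complementary slackness (lambda_i * g_i(x) = 0 for all i): OK

Verdict: the first failing condition is primal_feasibility -> primal.

primal


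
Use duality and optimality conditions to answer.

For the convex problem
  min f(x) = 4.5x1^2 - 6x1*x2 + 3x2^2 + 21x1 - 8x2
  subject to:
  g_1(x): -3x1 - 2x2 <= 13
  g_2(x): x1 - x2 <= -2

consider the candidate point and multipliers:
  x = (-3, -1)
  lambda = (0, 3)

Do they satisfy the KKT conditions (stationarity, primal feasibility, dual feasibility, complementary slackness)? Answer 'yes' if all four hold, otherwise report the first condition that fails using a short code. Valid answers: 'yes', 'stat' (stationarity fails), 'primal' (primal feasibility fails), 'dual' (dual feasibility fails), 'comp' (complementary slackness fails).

Gradient of f: grad f(x) = Q x + c = (0, 4)
Constraint values g_i(x) = a_i^T x - b_i:
  g_1((-3, -1)) = -2
  g_2((-3, -1)) = 0
Stationarity residual: grad f(x) + sum_i lambda_i a_i = (3, 1)
  -> stationarity FAILS
Primal feasibility (all g_i <= 0): OK
Dual feasibility (all lambda_i >= 0): OK
Complementary slackness (lambda_i * g_i(x) = 0 for all i): OK

Verdict: the first failing condition is stationarity -> stat.

stat


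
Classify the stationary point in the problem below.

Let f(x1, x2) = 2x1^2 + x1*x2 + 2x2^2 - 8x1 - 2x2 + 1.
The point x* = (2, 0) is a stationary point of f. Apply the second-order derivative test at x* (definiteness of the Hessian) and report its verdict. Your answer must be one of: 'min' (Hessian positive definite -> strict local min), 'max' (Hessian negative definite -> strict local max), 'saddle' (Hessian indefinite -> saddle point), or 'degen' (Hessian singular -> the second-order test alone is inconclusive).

Compute the Hessian H = grad^2 f:
  H = [[4, 1], [1, 4]]
Verify stationarity: grad f(x*) = H x* + g = (0, 0).
Eigenvalues of H: 3, 5.
Both eigenvalues > 0, so H is positive definite -> x* is a strict local min.

min


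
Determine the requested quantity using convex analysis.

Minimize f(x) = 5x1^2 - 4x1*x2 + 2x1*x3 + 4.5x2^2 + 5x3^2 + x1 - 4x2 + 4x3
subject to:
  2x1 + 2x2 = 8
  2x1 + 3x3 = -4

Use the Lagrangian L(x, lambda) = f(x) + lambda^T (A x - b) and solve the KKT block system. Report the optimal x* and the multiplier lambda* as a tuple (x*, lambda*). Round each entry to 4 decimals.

Form the Lagrangian:
  L(x, lambda) = (1/2) x^T Q x + c^T x + lambda^T (A x - b)
Stationarity (grad_x L = 0): Q x + c + A^T lambda = 0.
Primal feasibility: A x = b.

This gives the KKT block system:
  [ Q   A^T ] [ x     ]   [-c ]
  [ A    0  ] [ lambda ] = [ b ]

Solving the linear system:
  x*      = (1.5097, 2.4903, -2.3398)
  lambda* = (-6.1873, 5.4595)
  f(x*)   = 26.7625

x* = (1.5097, 2.4903, -2.3398), lambda* = (-6.1873, 5.4595)


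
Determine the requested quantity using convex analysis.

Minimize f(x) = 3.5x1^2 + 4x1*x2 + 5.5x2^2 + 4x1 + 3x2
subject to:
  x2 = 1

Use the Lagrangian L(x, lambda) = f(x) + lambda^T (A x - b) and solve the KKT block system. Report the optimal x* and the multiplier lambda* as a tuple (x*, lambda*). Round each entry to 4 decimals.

Form the Lagrangian:
  L(x, lambda) = (1/2) x^T Q x + c^T x + lambda^T (A x - b)
Stationarity (grad_x L = 0): Q x + c + A^T lambda = 0.
Primal feasibility: A x = b.

This gives the KKT block system:
  [ Q   A^T ] [ x     ]   [-c ]
  [ A    0  ] [ lambda ] = [ b ]

Solving the linear system:
  x*      = (-1.1429, 1)
  lambda* = (-9.4286)
  f(x*)   = 3.9286

x* = (-1.1429, 1), lambda* = (-9.4286)


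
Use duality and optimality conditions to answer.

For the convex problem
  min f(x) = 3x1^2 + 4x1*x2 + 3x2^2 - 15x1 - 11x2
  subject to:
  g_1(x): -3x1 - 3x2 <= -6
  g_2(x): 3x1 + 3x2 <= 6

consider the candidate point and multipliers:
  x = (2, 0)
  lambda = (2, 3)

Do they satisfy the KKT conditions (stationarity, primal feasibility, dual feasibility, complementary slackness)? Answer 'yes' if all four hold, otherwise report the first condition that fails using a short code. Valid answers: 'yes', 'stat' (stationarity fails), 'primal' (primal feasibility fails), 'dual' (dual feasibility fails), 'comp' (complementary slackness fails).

Gradient of f: grad f(x) = Q x + c = (-3, -3)
Constraint values g_i(x) = a_i^T x - b_i:
  g_1((2, 0)) = 0
  g_2((2, 0)) = 0
Stationarity residual: grad f(x) + sum_i lambda_i a_i = (0, 0)
  -> stationarity OK
Primal feasibility (all g_i <= 0): OK
Dual feasibility (all lambda_i >= 0): OK
Complementary slackness (lambda_i * g_i(x) = 0 for all i): OK

Verdict: yes, KKT holds.

yes


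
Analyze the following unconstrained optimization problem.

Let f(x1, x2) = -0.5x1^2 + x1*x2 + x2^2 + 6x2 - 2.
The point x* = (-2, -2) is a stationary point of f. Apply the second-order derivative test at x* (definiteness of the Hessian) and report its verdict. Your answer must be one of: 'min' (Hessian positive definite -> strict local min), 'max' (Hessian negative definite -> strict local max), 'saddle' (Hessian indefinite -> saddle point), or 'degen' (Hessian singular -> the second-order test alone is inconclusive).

Compute the Hessian H = grad^2 f:
  H = [[-1, 1], [1, 2]]
Verify stationarity: grad f(x*) = H x* + g = (0, 0).
Eigenvalues of H: -1.3028, 2.3028.
Eigenvalues have mixed signs, so H is indefinite -> x* is a saddle point.

saddle


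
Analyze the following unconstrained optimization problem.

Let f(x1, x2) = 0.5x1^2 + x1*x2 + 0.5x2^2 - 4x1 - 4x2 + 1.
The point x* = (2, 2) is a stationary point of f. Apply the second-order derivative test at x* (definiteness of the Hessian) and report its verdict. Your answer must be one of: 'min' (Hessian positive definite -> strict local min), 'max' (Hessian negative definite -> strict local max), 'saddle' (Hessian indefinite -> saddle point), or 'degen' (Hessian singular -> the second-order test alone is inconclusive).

Compute the Hessian H = grad^2 f:
  H = [[1, 1], [1, 1]]
Verify stationarity: grad f(x*) = H x* + g = (0, 0).
Eigenvalues of H: 0, 2.
H has a zero eigenvalue (singular; positive semidefinite but not definite), so H is neither positive definite, negative definite, nor indefinite. The second-order test alone is inconclusive -> degen.
(Indeed, f is constant along the null direction of H through x*, so x* is not a strict local extremum.)

degen


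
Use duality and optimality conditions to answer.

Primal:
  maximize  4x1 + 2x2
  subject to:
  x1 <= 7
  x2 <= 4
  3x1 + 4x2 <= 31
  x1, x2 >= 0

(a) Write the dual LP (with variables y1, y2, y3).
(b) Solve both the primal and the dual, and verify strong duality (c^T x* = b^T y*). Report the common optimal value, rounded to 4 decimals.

The standard primal-dual pair for 'max c^T x s.t. A x <= b, x >= 0' is:
  Dual:  min b^T y  s.t.  A^T y >= c,  y >= 0.

So the dual LP is:
  minimize  7y1 + 4y2 + 31y3
  subject to:
    y1 + 3y3 >= 4
    y2 + 4y3 >= 2
    y1, y2, y3 >= 0

Solving the primal: x* = (7, 2.5).
  primal value c^T x* = 33.
Solving the dual: y* = (2.5, 0, 0.5).
  dual value b^T y* = 33.
Strong duality: c^T x* = b^T y*. Confirmed.

33


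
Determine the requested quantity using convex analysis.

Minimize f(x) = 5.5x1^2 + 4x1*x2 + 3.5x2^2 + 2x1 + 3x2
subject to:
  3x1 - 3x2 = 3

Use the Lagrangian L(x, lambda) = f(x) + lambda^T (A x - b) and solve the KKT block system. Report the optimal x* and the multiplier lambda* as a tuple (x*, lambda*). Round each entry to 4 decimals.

Form the Lagrangian:
  L(x, lambda) = (1/2) x^T Q x + c^T x + lambda^T (A x - b)
Stationarity (grad_x L = 0): Q x + c + A^T lambda = 0.
Primal feasibility: A x = b.

This gives the KKT block system:
  [ Q   A^T ] [ x     ]   [-c ]
  [ A    0  ] [ lambda ] = [ b ]

Solving the linear system:
  x*      = (0.2308, -0.7692)
  lambda* = (-0.4872)
  f(x*)   = -0.1923

x* = (0.2308, -0.7692), lambda* = (-0.4872)


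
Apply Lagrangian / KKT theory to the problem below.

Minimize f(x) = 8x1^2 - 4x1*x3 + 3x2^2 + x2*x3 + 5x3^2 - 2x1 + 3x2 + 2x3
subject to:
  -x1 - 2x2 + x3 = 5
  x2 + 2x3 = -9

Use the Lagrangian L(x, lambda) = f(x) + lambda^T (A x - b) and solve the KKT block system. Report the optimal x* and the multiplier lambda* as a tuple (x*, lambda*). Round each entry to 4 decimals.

Form the Lagrangian:
  L(x, lambda) = (1/2) x^T Q x + c^T x + lambda^T (A x - b)
Stationarity (grad_x L = 0): Q x + c + A^T lambda = 0.
Primal feasibility: A x = b.

This gives the KKT block system:
  [ Q   A^T ] [ x     ]   [-c ]
  [ A    0  ] [ lambda ] = [ b ]

Solving the linear system:
  x*      = (-0.7564, -3.4974, -2.7513)
  lambda* = (-3.0974, 14.541)
  f(x*)   = 65.9372

x* = (-0.7564, -3.4974, -2.7513), lambda* = (-3.0974, 14.541)


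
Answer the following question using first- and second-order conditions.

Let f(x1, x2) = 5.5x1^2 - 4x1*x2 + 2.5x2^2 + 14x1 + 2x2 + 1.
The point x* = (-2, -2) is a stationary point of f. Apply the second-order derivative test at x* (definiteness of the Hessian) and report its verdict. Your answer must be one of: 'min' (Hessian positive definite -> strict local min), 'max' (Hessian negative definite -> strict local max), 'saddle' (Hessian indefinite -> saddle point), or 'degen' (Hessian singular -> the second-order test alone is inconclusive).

Compute the Hessian H = grad^2 f:
  H = [[11, -4], [-4, 5]]
Verify stationarity: grad f(x*) = H x* + g = (0, 0).
Eigenvalues of H: 3, 13.
Both eigenvalues > 0, so H is positive definite -> x* is a strict local min.

min


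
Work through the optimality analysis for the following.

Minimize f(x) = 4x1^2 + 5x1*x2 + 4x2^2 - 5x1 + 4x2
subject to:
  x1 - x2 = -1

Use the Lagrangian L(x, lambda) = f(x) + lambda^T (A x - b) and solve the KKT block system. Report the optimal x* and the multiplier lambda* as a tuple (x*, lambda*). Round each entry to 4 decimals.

Form the Lagrangian:
  L(x, lambda) = (1/2) x^T Q x + c^T x + lambda^T (A x - b)
Stationarity (grad_x L = 0): Q x + c + A^T lambda = 0.
Primal feasibility: A x = b.

This gives the KKT block system:
  [ Q   A^T ] [ x     ]   [-c ]
  [ A    0  ] [ lambda ] = [ b ]

Solving the linear system:
  x*      = (-0.4615, 0.5385)
  lambda* = (6)
  f(x*)   = 5.2308

x* = (-0.4615, 0.5385), lambda* = (6)


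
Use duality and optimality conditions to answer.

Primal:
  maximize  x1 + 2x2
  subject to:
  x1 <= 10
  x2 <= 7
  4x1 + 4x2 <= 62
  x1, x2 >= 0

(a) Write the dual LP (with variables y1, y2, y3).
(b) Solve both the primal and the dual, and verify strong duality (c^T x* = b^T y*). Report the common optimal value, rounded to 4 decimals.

The standard primal-dual pair for 'max c^T x s.t. A x <= b, x >= 0' is:
  Dual:  min b^T y  s.t.  A^T y >= c,  y >= 0.

So the dual LP is:
  minimize  10y1 + 7y2 + 62y3
  subject to:
    y1 + 4y3 >= 1
    y2 + 4y3 >= 2
    y1, y2, y3 >= 0

Solving the primal: x* = (8.5, 7).
  primal value c^T x* = 22.5.
Solving the dual: y* = (0, 1, 0.25).
  dual value b^T y* = 22.5.
Strong duality: c^T x* = b^T y*. Confirmed.

22.5


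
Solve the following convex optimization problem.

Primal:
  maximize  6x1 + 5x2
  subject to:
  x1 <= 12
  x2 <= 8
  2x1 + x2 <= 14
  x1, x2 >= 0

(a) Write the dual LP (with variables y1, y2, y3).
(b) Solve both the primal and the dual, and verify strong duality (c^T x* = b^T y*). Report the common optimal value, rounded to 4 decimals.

The standard primal-dual pair for 'max c^T x s.t. A x <= b, x >= 0' is:
  Dual:  min b^T y  s.t.  A^T y >= c,  y >= 0.

So the dual LP is:
  minimize  12y1 + 8y2 + 14y3
  subject to:
    y1 + 2y3 >= 6
    y2 + y3 >= 5
    y1, y2, y3 >= 0

Solving the primal: x* = (3, 8).
  primal value c^T x* = 58.
Solving the dual: y* = (0, 2, 3).
  dual value b^T y* = 58.
Strong duality: c^T x* = b^T y*. Confirmed.

58


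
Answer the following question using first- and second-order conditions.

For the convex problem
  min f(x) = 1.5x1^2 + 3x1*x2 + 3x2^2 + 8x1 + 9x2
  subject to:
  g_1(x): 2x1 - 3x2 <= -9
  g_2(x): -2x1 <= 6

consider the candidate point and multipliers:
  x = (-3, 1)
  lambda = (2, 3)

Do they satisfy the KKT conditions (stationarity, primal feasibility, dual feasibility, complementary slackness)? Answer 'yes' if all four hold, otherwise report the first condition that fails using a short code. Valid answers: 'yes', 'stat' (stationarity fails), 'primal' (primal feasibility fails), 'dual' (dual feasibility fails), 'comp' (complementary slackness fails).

Gradient of f: grad f(x) = Q x + c = (2, 6)
Constraint values g_i(x) = a_i^T x - b_i:
  g_1((-3, 1)) = 0
  g_2((-3, 1)) = 0
Stationarity residual: grad f(x) + sum_i lambda_i a_i = (0, 0)
  -> stationarity OK
Primal feasibility (all g_i <= 0): OK
Dual feasibility (all lambda_i >= 0): OK
Complementary slackness (lambda_i * g_i(x) = 0 for all i): OK

Verdict: yes, KKT holds.

yes


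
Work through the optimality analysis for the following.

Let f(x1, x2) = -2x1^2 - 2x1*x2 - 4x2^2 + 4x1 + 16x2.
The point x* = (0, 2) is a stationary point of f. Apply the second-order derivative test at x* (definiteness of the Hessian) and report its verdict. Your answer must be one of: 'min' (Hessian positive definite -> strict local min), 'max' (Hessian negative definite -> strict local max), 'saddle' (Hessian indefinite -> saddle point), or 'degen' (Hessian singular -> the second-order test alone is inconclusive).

Compute the Hessian H = grad^2 f:
  H = [[-4, -2], [-2, -8]]
Verify stationarity: grad f(x*) = H x* + g = (0, 0).
Eigenvalues of H: -8.8284, -3.1716.
Both eigenvalues < 0, so H is negative definite -> x* is a strict local max.

max


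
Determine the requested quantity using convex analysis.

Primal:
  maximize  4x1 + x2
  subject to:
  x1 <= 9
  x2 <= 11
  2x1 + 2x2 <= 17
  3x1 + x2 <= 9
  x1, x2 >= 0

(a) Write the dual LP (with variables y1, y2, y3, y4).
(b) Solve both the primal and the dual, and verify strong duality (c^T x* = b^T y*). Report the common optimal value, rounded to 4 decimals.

The standard primal-dual pair for 'max c^T x s.t. A x <= b, x >= 0' is:
  Dual:  min b^T y  s.t.  A^T y >= c,  y >= 0.

So the dual LP is:
  minimize  9y1 + 11y2 + 17y3 + 9y4
  subject to:
    y1 + 2y3 + 3y4 >= 4
    y2 + 2y3 + y4 >= 1
    y1, y2, y3, y4 >= 0

Solving the primal: x* = (3, 0).
  primal value c^T x* = 12.
Solving the dual: y* = (0, 0, 0, 1.3333).
  dual value b^T y* = 12.
Strong duality: c^T x* = b^T y*. Confirmed.

12


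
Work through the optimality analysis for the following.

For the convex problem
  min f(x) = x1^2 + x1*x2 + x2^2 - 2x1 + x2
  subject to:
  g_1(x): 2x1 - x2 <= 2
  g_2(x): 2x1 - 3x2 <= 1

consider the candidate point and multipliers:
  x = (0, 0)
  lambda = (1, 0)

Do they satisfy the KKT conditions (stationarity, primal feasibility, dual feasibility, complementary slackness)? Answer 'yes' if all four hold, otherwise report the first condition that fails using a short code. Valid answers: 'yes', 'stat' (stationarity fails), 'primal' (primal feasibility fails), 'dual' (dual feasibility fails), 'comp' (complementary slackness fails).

Gradient of f: grad f(x) = Q x + c = (-2, 1)
Constraint values g_i(x) = a_i^T x - b_i:
  g_1((0, 0)) = -2
  g_2((0, 0)) = -1
Stationarity residual: grad f(x) + sum_i lambda_i a_i = (0, 0)
  -> stationarity OK
Primal feasibility (all g_i <= 0): OK
Dual feasibility (all lambda_i >= 0): OK
Complementary slackness (lambda_i * g_i(x) = 0 for all i): FAILS

Verdict: the first failing condition is complementary_slackness -> comp.

comp


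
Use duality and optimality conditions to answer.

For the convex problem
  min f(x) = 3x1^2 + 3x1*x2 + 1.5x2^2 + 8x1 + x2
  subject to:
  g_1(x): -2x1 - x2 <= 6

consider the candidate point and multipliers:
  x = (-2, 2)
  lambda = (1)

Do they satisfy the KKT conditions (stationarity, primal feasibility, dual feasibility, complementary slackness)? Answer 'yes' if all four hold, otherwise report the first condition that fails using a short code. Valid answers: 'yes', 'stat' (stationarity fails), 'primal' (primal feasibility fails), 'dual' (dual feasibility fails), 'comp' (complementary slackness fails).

Gradient of f: grad f(x) = Q x + c = (2, 1)
Constraint values g_i(x) = a_i^T x - b_i:
  g_1((-2, 2)) = -4
Stationarity residual: grad f(x) + sum_i lambda_i a_i = (0, 0)
  -> stationarity OK
Primal feasibility (all g_i <= 0): OK
Dual feasibility (all lambda_i >= 0): OK
Complementary slackness (lambda_i * g_i(x) = 0 for all i): FAILS

Verdict: the first failing condition is complementary_slackness -> comp.

comp


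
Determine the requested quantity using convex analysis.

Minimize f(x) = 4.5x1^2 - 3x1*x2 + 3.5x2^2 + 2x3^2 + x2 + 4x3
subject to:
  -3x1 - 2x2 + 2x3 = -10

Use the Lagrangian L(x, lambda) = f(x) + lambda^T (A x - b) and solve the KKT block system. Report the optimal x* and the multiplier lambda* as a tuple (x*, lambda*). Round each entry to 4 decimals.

Form the Lagrangian:
  L(x, lambda) = (1/2) x^T Q x + c^T x + lambda^T (A x - b)
Stationarity (grad_x L = 0): Q x + c + A^T lambda = 0.
Primal feasibility: A x = b.

This gives the KKT block system:
  [ Q   A^T ] [ x     ]   [-c ]
  [ A    0  ] [ lambda ] = [ b ]

Solving the linear system:
  x*      = (1.1587, 1.0476, -2.2143)
  lambda* = (2.4286)
  f(x*)   = 8.2381

x* = (1.1587, 1.0476, -2.2143), lambda* = (2.4286)


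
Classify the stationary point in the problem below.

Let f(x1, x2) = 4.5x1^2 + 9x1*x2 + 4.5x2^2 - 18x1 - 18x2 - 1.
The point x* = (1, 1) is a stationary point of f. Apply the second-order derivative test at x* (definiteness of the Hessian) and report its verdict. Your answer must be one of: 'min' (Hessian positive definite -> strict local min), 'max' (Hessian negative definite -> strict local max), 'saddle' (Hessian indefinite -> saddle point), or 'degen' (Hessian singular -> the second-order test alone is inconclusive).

Compute the Hessian H = grad^2 f:
  H = [[9, 9], [9, 9]]
Verify stationarity: grad f(x*) = H x* + g = (0, 0).
Eigenvalues of H: 0, 18.
H has a zero eigenvalue (singular; positive semidefinite but not definite), so H is neither positive definite, negative definite, nor indefinite. The second-order test alone is inconclusive -> degen.
(Indeed, f is constant along the null direction of H through x*, so x* is not a strict local extremum.)

degen


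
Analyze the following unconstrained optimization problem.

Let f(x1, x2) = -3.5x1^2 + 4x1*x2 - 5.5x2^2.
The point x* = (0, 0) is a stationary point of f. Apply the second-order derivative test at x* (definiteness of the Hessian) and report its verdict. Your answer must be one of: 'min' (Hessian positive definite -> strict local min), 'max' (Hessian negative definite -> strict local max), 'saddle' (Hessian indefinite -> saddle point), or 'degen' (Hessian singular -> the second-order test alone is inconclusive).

Compute the Hessian H = grad^2 f:
  H = [[-7, 4], [4, -11]]
Verify stationarity: grad f(x*) = H x* + g = (0, 0).
Eigenvalues of H: -13.4721, -4.5279.
Both eigenvalues < 0, so H is negative definite -> x* is a strict local max.

max


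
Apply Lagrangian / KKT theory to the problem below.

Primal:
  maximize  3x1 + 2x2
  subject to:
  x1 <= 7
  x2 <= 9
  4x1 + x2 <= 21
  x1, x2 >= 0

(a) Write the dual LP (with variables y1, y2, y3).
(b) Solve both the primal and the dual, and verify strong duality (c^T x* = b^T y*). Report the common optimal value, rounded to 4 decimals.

The standard primal-dual pair for 'max c^T x s.t. A x <= b, x >= 0' is:
  Dual:  min b^T y  s.t.  A^T y >= c,  y >= 0.

So the dual LP is:
  minimize  7y1 + 9y2 + 21y3
  subject to:
    y1 + 4y3 >= 3
    y2 + y3 >= 2
    y1, y2, y3 >= 0

Solving the primal: x* = (3, 9).
  primal value c^T x* = 27.
Solving the dual: y* = (0, 1.25, 0.75).
  dual value b^T y* = 27.
Strong duality: c^T x* = b^T y*. Confirmed.

27


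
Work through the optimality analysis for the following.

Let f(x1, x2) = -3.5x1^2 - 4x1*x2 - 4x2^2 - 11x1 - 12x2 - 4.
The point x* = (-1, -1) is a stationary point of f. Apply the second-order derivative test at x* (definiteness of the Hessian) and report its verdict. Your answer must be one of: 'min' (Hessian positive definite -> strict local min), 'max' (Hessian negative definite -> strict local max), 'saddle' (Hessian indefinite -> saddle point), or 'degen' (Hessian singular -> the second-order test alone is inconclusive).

Compute the Hessian H = grad^2 f:
  H = [[-7, -4], [-4, -8]]
Verify stationarity: grad f(x*) = H x* + g = (0, 0).
Eigenvalues of H: -11.5311, -3.4689.
Both eigenvalues < 0, so H is negative definite -> x* is a strict local max.

max


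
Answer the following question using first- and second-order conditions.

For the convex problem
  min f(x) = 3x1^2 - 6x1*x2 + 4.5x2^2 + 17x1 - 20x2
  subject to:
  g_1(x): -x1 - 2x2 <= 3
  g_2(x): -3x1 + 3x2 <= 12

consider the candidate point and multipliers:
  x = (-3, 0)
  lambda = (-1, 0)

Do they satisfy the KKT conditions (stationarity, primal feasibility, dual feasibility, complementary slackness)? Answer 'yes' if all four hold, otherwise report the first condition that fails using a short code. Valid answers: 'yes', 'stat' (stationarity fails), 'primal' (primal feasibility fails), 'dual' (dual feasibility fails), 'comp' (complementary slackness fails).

Gradient of f: grad f(x) = Q x + c = (-1, -2)
Constraint values g_i(x) = a_i^T x - b_i:
  g_1((-3, 0)) = 0
  g_2((-3, 0)) = -3
Stationarity residual: grad f(x) + sum_i lambda_i a_i = (0, 0)
  -> stationarity OK
Primal feasibility (all g_i <= 0): OK
Dual feasibility (all lambda_i >= 0): FAILS
Complementary slackness (lambda_i * g_i(x) = 0 for all i): OK

Verdict: the first failing condition is dual_feasibility -> dual.

dual


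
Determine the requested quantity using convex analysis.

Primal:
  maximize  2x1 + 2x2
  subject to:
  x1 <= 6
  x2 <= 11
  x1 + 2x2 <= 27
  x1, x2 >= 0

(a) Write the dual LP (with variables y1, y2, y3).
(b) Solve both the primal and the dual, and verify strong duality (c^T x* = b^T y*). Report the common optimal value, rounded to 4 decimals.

The standard primal-dual pair for 'max c^T x s.t. A x <= b, x >= 0' is:
  Dual:  min b^T y  s.t.  A^T y >= c,  y >= 0.

So the dual LP is:
  minimize  6y1 + 11y2 + 27y3
  subject to:
    y1 + y3 >= 2
    y2 + 2y3 >= 2
    y1, y2, y3 >= 0

Solving the primal: x* = (6, 10.5).
  primal value c^T x* = 33.
Solving the dual: y* = (1, 0, 1).
  dual value b^T y* = 33.
Strong duality: c^T x* = b^T y*. Confirmed.

33


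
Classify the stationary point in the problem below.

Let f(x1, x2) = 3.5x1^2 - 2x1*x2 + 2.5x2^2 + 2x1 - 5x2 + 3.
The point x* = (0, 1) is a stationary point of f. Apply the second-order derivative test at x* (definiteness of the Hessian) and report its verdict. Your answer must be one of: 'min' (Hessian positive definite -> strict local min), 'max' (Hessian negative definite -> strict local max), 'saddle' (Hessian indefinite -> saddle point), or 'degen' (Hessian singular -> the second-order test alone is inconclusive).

Compute the Hessian H = grad^2 f:
  H = [[7, -2], [-2, 5]]
Verify stationarity: grad f(x*) = H x* + g = (0, 0).
Eigenvalues of H: 3.7639, 8.2361.
Both eigenvalues > 0, so H is positive definite -> x* is a strict local min.

min


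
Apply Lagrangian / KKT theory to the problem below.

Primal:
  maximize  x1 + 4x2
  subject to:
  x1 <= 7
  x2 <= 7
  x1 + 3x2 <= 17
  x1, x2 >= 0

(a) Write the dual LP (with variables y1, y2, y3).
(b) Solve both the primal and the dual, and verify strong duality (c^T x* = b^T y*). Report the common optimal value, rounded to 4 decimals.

The standard primal-dual pair for 'max c^T x s.t. A x <= b, x >= 0' is:
  Dual:  min b^T y  s.t.  A^T y >= c,  y >= 0.

So the dual LP is:
  minimize  7y1 + 7y2 + 17y3
  subject to:
    y1 + y3 >= 1
    y2 + 3y3 >= 4
    y1, y2, y3 >= 0

Solving the primal: x* = (0, 5.6667).
  primal value c^T x* = 22.6667.
Solving the dual: y* = (0, 0, 1.3333).
  dual value b^T y* = 22.6667.
Strong duality: c^T x* = b^T y*. Confirmed.

22.6667


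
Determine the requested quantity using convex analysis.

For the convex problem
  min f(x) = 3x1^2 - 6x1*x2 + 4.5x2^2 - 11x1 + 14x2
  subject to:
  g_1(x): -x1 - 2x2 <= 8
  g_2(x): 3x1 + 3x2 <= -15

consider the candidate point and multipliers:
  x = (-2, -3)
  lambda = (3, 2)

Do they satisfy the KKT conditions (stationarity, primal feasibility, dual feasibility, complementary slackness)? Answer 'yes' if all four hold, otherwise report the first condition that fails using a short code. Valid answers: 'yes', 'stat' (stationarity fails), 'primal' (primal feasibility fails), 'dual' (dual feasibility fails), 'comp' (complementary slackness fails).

Gradient of f: grad f(x) = Q x + c = (-5, -1)
Constraint values g_i(x) = a_i^T x - b_i:
  g_1((-2, -3)) = 0
  g_2((-2, -3)) = 0
Stationarity residual: grad f(x) + sum_i lambda_i a_i = (-2, -1)
  -> stationarity FAILS
Primal feasibility (all g_i <= 0): OK
Dual feasibility (all lambda_i >= 0): OK
Complementary slackness (lambda_i * g_i(x) = 0 for all i): OK

Verdict: the first failing condition is stationarity -> stat.

stat


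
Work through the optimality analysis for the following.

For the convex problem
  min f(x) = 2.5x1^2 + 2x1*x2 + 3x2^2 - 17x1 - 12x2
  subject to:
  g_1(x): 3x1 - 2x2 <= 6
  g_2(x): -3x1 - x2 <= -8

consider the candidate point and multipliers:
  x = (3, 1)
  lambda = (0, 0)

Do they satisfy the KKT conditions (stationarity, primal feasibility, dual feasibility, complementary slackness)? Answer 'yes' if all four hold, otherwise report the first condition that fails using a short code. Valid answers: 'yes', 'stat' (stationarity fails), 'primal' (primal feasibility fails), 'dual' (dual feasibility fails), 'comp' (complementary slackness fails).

Gradient of f: grad f(x) = Q x + c = (0, 0)
Constraint values g_i(x) = a_i^T x - b_i:
  g_1((3, 1)) = 1
  g_2((3, 1)) = -2
Stationarity residual: grad f(x) + sum_i lambda_i a_i = (0, 0)
  -> stationarity OK
Primal feasibility (all g_i <= 0): FAILS
Dual feasibility (all lambda_i >= 0): OK
Complementary slackness (lambda_i * g_i(x) = 0 for all i): OK

Verdict: the first failing condition is primal_feasibility -> primal.

primal


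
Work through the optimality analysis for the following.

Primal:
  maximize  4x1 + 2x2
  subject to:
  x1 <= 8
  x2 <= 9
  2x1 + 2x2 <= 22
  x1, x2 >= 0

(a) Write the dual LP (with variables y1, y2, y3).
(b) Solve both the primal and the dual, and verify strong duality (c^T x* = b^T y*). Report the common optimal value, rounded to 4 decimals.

The standard primal-dual pair for 'max c^T x s.t. A x <= b, x >= 0' is:
  Dual:  min b^T y  s.t.  A^T y >= c,  y >= 0.

So the dual LP is:
  minimize  8y1 + 9y2 + 22y3
  subject to:
    y1 + 2y3 >= 4
    y2 + 2y3 >= 2
    y1, y2, y3 >= 0

Solving the primal: x* = (8, 3).
  primal value c^T x* = 38.
Solving the dual: y* = (2, 0, 1).
  dual value b^T y* = 38.
Strong duality: c^T x* = b^T y*. Confirmed.

38


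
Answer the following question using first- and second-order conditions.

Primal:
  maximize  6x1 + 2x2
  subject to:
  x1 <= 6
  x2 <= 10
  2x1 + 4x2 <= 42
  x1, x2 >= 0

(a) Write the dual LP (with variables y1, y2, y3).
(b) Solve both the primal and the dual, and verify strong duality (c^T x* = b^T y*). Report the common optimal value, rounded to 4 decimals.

The standard primal-dual pair for 'max c^T x s.t. A x <= b, x >= 0' is:
  Dual:  min b^T y  s.t.  A^T y >= c,  y >= 0.

So the dual LP is:
  minimize  6y1 + 10y2 + 42y3
  subject to:
    y1 + 2y3 >= 6
    y2 + 4y3 >= 2
    y1, y2, y3 >= 0

Solving the primal: x* = (6, 7.5).
  primal value c^T x* = 51.
Solving the dual: y* = (5, 0, 0.5).
  dual value b^T y* = 51.
Strong duality: c^T x* = b^T y*. Confirmed.

51


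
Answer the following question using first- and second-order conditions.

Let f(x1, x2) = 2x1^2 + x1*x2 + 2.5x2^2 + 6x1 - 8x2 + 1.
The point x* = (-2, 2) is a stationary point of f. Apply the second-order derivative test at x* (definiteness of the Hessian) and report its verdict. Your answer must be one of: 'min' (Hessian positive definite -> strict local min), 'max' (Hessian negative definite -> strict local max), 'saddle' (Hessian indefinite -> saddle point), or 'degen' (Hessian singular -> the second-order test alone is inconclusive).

Compute the Hessian H = grad^2 f:
  H = [[4, 1], [1, 5]]
Verify stationarity: grad f(x*) = H x* + g = (0, 0).
Eigenvalues of H: 3.382, 5.618.
Both eigenvalues > 0, so H is positive definite -> x* is a strict local min.

min


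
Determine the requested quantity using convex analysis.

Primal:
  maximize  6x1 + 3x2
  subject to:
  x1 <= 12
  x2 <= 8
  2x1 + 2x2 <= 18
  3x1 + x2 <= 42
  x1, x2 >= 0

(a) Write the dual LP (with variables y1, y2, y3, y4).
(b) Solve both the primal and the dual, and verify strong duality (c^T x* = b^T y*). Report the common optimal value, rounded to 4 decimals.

The standard primal-dual pair for 'max c^T x s.t. A x <= b, x >= 0' is:
  Dual:  min b^T y  s.t.  A^T y >= c,  y >= 0.

So the dual LP is:
  minimize  12y1 + 8y2 + 18y3 + 42y4
  subject to:
    y1 + 2y3 + 3y4 >= 6
    y2 + 2y3 + y4 >= 3
    y1, y2, y3, y4 >= 0

Solving the primal: x* = (9, 0).
  primal value c^T x* = 54.
Solving the dual: y* = (0, 0, 3, 0).
  dual value b^T y* = 54.
Strong duality: c^T x* = b^T y*. Confirmed.

54
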